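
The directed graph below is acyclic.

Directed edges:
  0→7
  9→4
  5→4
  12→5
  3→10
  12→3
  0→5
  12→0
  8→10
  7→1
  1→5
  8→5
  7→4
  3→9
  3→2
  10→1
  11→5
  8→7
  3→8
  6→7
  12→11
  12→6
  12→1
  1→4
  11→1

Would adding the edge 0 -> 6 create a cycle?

Adding 0→6 creates a cycle iff 6 can already reach 0.
Explore from 6: no path reaches 0. The graph stays acyclic.

No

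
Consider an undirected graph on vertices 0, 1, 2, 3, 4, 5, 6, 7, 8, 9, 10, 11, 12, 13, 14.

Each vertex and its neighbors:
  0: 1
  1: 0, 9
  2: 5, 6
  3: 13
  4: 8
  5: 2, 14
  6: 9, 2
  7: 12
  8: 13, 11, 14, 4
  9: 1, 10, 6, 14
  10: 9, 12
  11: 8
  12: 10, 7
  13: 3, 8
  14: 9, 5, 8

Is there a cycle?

Yes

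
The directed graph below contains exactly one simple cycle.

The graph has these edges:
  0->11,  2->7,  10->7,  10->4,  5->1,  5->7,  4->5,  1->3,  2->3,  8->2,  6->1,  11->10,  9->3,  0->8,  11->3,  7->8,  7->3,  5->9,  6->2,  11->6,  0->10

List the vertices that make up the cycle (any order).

DFS with gray/black marking from 8:
8 gray
  2 gray
    7 gray
      3 gray
      3 black
      7→8: 8 is gray → back edge
Back edge closes the cycle 8 → 2 → 7 → 8; its vertices are {2, 7, 8}.

2, 7, 8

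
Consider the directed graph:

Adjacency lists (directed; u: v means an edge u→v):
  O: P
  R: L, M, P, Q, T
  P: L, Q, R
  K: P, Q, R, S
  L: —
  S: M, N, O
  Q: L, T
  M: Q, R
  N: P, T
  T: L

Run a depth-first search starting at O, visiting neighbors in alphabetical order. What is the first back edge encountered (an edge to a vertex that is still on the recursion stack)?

M→R

DFS from O (visiting neighbors in alphabetical order); mark gray on enter, black on exit:
O gray
  P gray
    L gray
    L black
    Q gray
      Q→L: L black — skip
      T gray
        T→L: L black — skip
      T black
    Q black
    R gray
      R→L: L black — skip
      M gray
        M→Q: Q black — skip
        M→R: R is gray → back edge
First back edge: M → R.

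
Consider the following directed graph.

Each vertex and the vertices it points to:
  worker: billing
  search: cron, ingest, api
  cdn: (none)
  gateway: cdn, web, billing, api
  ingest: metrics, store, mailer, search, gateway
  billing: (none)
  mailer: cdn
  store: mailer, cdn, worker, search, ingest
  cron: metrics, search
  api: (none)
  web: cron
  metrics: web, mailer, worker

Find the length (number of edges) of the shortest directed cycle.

For each vertex v, BFS finds the shortest path from v back to v.
The shortest such closed walk is store → ingest → store, length 2.

2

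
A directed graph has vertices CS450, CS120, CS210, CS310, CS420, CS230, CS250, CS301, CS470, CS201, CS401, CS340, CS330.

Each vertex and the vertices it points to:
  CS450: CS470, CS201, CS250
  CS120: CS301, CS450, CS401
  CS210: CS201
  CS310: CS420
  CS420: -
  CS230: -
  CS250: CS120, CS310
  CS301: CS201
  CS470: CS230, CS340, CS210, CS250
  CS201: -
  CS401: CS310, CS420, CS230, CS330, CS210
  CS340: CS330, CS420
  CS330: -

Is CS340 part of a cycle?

CS340 lies on a cycle iff there is a path from CS340 back to itself.
Exploring from CS340, it never reaches itself; equivalently, its strongly connected component is a singleton.

No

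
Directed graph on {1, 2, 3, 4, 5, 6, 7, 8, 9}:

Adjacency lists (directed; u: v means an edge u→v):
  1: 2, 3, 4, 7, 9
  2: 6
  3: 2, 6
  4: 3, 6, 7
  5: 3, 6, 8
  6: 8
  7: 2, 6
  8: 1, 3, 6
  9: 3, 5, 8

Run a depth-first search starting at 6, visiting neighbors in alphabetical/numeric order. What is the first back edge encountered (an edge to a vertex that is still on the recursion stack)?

2→6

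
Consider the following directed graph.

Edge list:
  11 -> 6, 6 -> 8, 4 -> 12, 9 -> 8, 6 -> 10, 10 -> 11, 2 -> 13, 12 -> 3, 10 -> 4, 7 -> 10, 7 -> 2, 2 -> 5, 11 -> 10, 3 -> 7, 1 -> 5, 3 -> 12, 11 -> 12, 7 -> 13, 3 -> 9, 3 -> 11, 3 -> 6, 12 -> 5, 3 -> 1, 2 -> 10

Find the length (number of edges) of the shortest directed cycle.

2

For each vertex v, BFS finds the shortest path from v back to v.
The shortest such closed walk is 3 → 12 → 3, length 2.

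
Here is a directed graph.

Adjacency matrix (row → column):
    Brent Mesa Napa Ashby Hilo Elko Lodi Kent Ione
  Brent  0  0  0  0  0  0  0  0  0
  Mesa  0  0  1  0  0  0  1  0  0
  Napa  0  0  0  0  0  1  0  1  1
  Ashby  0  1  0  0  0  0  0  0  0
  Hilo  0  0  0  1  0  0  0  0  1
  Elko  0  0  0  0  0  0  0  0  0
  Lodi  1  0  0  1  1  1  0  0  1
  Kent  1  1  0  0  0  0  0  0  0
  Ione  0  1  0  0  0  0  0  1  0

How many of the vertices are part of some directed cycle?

7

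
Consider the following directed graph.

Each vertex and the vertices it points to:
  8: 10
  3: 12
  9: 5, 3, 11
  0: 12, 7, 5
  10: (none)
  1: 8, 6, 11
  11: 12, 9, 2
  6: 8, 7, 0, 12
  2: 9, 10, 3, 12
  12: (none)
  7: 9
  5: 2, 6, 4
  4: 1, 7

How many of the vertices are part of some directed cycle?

A vertex is on a directed cycle iff it belongs to a strongly connected component of size ≥ 2 (or has a self-loop).
The vertices on cycles are {0, 1, 2, 4, 5, 6, 7, 9, 11} — 9 in total.

9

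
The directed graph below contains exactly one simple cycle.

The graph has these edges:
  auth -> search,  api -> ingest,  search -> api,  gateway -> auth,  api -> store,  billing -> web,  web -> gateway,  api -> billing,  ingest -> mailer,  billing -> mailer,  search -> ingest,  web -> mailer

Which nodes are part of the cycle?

api, web, auth, search, billing, gateway

DFS with gray/black marking from search:
search gray
  api gray
    billing gray
      web gray
        gateway gray
          auth gray
            auth→search: search is gray → back edge
Back edge closes the cycle search → api → billing → web → gateway → auth → search; its vertices are {api, web, auth, search, billing, gateway}.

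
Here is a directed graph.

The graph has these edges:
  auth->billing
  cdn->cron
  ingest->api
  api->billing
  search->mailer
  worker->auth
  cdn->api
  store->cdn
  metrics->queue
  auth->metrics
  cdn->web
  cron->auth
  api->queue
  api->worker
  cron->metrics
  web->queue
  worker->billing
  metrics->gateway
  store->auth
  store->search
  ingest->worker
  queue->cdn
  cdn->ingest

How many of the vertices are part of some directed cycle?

9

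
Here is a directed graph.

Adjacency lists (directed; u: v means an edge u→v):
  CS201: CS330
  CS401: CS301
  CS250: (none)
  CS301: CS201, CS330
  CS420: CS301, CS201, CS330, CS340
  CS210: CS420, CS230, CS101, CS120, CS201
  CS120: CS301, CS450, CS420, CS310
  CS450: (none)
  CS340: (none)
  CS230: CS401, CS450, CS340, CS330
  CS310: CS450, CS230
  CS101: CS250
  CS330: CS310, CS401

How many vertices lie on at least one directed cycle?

6

A vertex is on a directed cycle iff it belongs to a strongly connected component of size ≥ 2 (or has a self-loop).
The vertices on cycles are {CS201, CS230, CS301, CS310, CS330, CS401} — 6 in total.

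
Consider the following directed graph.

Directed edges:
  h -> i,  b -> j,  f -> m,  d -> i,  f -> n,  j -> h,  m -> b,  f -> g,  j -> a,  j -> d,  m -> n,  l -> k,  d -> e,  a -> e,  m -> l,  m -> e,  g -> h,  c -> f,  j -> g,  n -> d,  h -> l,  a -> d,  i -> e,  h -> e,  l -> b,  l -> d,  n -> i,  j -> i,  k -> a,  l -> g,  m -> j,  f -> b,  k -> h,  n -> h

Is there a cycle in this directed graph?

Yes

DFS with white/gray/black marking, starting from c:
c gray
  f gray
    g gray
      h gray
        i gray
          e gray
          e black
        i black
        l gray
          d gray
            d→i: i black — skip
            d→e: e black — skip
          d black
          l→g: g is gray → back edge
Back edge found, so a cycle exists: g → h → l → g.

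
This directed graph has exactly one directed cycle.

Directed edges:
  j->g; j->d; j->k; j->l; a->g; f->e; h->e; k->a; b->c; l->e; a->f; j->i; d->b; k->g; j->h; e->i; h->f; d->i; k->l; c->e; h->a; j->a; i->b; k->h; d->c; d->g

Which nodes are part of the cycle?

b, c, e, i

DFS with gray/black marking from i:
i gray
  b gray
    c gray
      e gray
        e→i: i is gray → back edge
Back edge closes the cycle i → b → c → e → i; its vertices are {b, c, e, i}.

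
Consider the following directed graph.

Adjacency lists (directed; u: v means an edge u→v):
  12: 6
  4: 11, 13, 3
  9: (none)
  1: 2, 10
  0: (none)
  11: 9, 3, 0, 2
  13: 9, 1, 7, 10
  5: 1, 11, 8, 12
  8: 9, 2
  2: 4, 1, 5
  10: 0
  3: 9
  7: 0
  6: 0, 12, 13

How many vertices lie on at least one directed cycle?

9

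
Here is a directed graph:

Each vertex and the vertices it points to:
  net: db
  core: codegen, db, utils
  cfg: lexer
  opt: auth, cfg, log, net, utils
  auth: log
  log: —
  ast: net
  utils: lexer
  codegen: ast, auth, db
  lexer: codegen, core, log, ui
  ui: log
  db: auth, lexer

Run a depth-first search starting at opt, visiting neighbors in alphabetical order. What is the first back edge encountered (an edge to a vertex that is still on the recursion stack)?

DFS from opt (visiting neighbors in alphabetical order); mark gray on enter, black on exit:
opt gray
  auth gray
    log gray
    log black
  auth black
  cfg gray
    lexer gray
      codegen gray
        ast gray
          net gray
            db gray
              db→auth: auth black — skip
              db→lexer: lexer is gray → back edge
First back edge: db → lexer.

db->lexer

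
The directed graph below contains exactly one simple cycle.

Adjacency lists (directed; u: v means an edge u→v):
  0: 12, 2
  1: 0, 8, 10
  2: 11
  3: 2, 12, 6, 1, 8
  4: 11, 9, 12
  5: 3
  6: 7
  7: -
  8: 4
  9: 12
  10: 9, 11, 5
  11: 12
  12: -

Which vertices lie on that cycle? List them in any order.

1, 3, 5, 10

DFS with gray/black marking from 3:
3 gray
  2 gray
    11 gray
      12 gray
      12 black
    11 black
  2 black
  3→12: 12 black — skip
  6 gray
    7 gray
    7 black
  6 black
  1 gray
    0 gray
      0→12: 12 black — skip
      0→2: 2 black — skip
    0 black
    8 gray
      4 gray
        4→11: 11 black — skip
        9 gray
          9→12: 12 black — skip
        9 black
        4→12: 12 black — skip
      4 black
    8 black
    10 gray
      10→9: 9 black — skip
      10→11: 11 black — skip
      5 gray
        5→3: 3 is gray → back edge
Back edge closes the cycle 3 → 1 → 10 → 5 → 3; its vertices are {1, 3, 5, 10}.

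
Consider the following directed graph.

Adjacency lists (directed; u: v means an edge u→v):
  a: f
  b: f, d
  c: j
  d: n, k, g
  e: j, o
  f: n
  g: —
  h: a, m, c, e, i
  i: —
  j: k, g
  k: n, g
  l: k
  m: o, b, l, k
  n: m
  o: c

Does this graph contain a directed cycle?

Yes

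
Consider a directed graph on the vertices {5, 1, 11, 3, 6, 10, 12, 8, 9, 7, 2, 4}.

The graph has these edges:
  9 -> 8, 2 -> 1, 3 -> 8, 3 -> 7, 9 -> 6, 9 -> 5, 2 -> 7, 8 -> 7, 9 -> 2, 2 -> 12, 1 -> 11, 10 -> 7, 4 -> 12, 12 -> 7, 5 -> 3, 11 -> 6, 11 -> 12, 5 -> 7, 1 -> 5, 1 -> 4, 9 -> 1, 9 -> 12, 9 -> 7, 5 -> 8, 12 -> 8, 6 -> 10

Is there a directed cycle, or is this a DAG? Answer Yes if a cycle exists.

DFS with white/gray/black marking, starting from 9:
9 gray
  6 gray
    10 gray
      7 gray
      7 black
    10 black
  6 black
  5 gray
    8 gray
      8→7: 7 black — skip
    8 black
    5→7: 7 black — skip
    3 gray
      3→7: 7 black — skip
      3→8: 8 black — skip
    3 black
  5 black
  12 gray
    12→8: 8 black — skip
    12→7: 7 black — skip
  12 black
  9→8: 8 black — skip
  1 gray
    11 gray
      11→12: 12 black — skip
      11→6: 6 black — skip
    11 black
    1→5: 5 black — skip
    4 gray
      4→12: 12 black — skip
    4 black
  1 black
  9→7: 7 black — skip
  2 gray
    2→12: 12 black — skip
    2→7: 7 black — skip
    2→1: 1 black — skip
  2 black
9 black
Every edge goes to a white or black vertex — no back edge, so the graph is acyclic.

No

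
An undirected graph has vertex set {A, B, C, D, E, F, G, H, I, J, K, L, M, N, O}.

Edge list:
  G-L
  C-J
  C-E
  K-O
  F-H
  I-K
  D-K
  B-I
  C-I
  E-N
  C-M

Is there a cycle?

DFS, tracking each vertex's parent; an edge to a visited non-parent vertex closes a cycle.
Start from G:
visit G (parent –)
  visit L (parent G)
    L–G: parent, skip
visit A (parent –)
visit B (parent –)
  visit I (parent B)
    I–B: parent, skip
    visit K (parent I)
      visit O (parent K)
        O–K: parent, skip
      visit D (parent K)
        D–K: parent, skip
      K–I: parent, skip
    visit C (parent I)
      visit M (parent C)
        M–C: parent, skip
      visit E (parent C)
        visit N (parent E)
          N–E: parent, skip
        E–C: parent, skip
      C–I: parent, skip
      visit J (parent C)
        J–C: parent, skip
visit F (parent –)
  visit H (parent F)
    H–F: parent, skip
No non-parent visited neighbor found — the graph is a forest.

No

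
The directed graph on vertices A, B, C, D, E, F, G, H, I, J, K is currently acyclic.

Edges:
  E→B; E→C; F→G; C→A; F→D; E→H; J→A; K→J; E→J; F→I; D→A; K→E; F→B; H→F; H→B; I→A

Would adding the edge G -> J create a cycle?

Adding G→J creates a cycle iff J can already reach G.
Explore from J: no path reaches G. The graph stays acyclic.

No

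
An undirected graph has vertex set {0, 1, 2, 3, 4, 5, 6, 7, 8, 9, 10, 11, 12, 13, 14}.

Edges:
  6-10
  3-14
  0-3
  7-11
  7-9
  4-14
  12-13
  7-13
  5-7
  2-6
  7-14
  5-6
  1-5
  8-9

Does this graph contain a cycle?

DFS, tracking each vertex's parent; an edge to a visited non-parent vertex closes a cycle.
Start from 11:
visit 11 (parent –)
  visit 7 (parent 11)
    visit 13 (parent 7)
      13–7: parent, skip
      visit 12 (parent 13)
        12–13: parent, skip
    7–11: parent, skip
    visit 5 (parent 7)
      visit 1 (parent 5)
        1–5: parent, skip
      5–7: parent, skip
      visit 6 (parent 5)
        visit 10 (parent 6)
          10–6: parent, skip
        visit 2 (parent 6)
          2–6: parent, skip
        6–5: parent, skip
    visit 9 (parent 7)
      visit 8 (parent 9)
        8–9: parent, skip
      9–7: parent, skip
    visit 14 (parent 7)
      14–7: parent, skip
      visit 3 (parent 14)
        3–14: parent, skip
        visit 0 (parent 3)
          0–3: parent, skip
      visit 4 (parent 14)
        4–14: parent, skip
No non-parent visited neighbor found — the graph is a forest.

No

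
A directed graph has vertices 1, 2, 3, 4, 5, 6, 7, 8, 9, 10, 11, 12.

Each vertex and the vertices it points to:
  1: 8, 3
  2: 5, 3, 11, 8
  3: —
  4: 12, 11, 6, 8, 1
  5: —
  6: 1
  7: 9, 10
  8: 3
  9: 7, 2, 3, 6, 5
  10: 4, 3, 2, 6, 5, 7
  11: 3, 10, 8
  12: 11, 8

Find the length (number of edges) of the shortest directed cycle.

2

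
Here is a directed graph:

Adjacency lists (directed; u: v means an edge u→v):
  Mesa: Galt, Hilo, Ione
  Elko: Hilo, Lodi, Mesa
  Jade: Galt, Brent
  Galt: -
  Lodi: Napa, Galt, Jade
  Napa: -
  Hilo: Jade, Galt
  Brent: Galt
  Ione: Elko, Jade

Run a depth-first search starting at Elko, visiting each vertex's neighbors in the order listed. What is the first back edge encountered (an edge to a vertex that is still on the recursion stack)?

DFS from Elko (visiting each vertex's neighbors in the order listed); mark gray on enter, black on exit:
Elko gray
  Hilo gray
    Jade gray
      Galt gray
      Galt black
      Brent gray
        Brent→Galt: Galt black — skip
      Brent black
    Jade black
    Hilo→Galt: Galt black — skip
  Hilo black
  Lodi gray
    Napa gray
    Napa black
    Lodi→Galt: Galt black — skip
    Lodi→Jade: Jade black — skip
  Lodi black
  Mesa gray
    Mesa→Galt: Galt black — skip
    Mesa→Hilo: Hilo black — skip
    Ione gray
      Ione→Elko: Elko is gray → back edge
First back edge: Ione → Elko.

Ione→Elko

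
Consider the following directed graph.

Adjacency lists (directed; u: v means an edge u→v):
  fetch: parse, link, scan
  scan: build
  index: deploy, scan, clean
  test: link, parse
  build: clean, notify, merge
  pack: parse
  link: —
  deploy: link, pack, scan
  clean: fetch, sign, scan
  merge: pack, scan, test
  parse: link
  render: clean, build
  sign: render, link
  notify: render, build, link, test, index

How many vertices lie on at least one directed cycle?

A vertex is on a directed cycle iff it belongs to a strongly connected component of size ≥ 2 (or has a self-loop).
The vertices on cycles are {scan, sign, build, clean, fetch, index, merge, deploy, notify, render} — 10 in total.

10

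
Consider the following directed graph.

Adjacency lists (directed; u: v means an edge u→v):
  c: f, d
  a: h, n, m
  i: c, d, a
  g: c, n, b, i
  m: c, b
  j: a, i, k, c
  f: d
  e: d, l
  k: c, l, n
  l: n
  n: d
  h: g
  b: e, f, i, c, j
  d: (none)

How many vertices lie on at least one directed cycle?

7

A vertex is on a directed cycle iff it belongs to a strongly connected component of size ≥ 2 (or has a self-loop).
The vertices on cycles are {a, b, g, h, i, j, m} — 7 in total.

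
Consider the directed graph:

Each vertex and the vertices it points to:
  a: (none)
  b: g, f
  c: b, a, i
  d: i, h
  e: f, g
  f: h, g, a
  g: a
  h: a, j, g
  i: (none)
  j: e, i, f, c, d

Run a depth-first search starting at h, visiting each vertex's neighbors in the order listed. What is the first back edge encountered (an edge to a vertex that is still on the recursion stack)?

f→h

DFS from h (visiting each vertex's neighbors in the order listed); mark gray on enter, black on exit:
h gray
  a gray
  a black
  j gray
    e gray
      f gray
        f→h: h is gray → back edge
First back edge: f → h.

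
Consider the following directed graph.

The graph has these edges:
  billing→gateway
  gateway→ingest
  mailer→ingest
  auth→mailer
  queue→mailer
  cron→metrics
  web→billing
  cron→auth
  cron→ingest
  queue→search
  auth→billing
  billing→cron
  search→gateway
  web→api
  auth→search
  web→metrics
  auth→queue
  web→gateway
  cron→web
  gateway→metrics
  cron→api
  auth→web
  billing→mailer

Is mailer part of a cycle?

mailer lies on a cycle iff there is a path from mailer back to itself.
Exploring from mailer, it never reaches itself; equivalently, its strongly connected component is a singleton.

No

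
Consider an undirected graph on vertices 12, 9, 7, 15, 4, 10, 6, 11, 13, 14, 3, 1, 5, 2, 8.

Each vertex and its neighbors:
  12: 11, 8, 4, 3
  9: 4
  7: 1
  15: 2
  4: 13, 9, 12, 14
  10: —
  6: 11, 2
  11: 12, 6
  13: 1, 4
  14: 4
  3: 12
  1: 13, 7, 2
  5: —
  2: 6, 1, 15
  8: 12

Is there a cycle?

Yes

DFS, tracking each vertex's parent; an edge to a visited non-parent vertex closes a cycle.
Start from 3:
visit 3 (parent –)
  visit 12 (parent 3)
    visit 11 (parent 12)
      11–12: parent, skip
      visit 6 (parent 11)
        6–11: parent, skip
        visit 2 (parent 6)
          2–6: parent, skip
          visit 1 (parent 2)
            visit 13 (parent 1)
              13–1: parent, skip
              visit 4 (parent 13)
                4–13: parent, skip
                visit 9 (parent 4)
                  9–4: parent, skip
                4–12: 12 visited and ≠ parent → cycle
Cycle: 12 – 11 – 6 – 2 – 1 – 13 – 4 – 12.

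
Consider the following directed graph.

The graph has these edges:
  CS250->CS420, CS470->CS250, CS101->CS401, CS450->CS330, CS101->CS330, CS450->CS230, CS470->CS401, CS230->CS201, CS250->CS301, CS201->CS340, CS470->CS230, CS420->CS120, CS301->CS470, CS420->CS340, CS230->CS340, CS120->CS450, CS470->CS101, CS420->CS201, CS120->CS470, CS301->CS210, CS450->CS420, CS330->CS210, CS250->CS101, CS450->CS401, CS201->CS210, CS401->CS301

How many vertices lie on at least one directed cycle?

8

A vertex is on a directed cycle iff it belongs to a strongly connected component of size ≥ 2 (or has a self-loop).
The vertices on cycles are {CS101, CS120, CS250, CS301, CS401, CS420, CS450, CS470} — 8 in total.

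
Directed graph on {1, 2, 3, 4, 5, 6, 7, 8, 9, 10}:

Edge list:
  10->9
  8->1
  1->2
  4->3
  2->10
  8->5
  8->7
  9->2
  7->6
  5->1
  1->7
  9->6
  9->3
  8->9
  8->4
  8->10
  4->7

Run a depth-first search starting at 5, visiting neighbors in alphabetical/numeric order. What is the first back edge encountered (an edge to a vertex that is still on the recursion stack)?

9→2

DFS from 5 (visiting neighbors in alphabetical/numeric order); mark gray on enter, black on exit:
5 gray
  1 gray
    2 gray
      10 gray
        9 gray
          9→2: 2 is gray → back edge
First back edge: 9 → 2.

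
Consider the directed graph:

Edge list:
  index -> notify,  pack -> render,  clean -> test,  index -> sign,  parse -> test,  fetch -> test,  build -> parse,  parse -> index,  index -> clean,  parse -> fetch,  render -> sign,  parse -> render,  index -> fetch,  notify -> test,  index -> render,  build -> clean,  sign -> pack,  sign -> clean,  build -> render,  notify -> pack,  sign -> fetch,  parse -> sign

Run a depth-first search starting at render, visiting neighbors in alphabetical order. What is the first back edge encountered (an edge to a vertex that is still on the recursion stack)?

pack→render

DFS from render (visiting neighbors in alphabetical order); mark gray on enter, black on exit:
render gray
  sign gray
    clean gray
      test gray
      test black
    clean black
    fetch gray
      fetch→test: test black — skip
    fetch black
    pack gray
      pack→render: render is gray → back edge
First back edge: pack → render.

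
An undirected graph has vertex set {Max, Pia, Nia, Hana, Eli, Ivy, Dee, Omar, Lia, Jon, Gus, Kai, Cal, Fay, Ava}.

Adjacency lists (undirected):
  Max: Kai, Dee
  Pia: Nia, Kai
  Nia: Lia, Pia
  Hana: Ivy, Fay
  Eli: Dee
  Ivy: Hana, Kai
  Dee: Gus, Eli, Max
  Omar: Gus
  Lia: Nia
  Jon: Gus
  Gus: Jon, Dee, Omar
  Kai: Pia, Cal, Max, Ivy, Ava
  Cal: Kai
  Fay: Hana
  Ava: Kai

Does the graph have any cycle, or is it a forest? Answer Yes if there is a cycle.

DFS, tracking each vertex's parent; an edge to a visited non-parent vertex closes a cycle.
Start from Lia:
visit Lia (parent –)
  visit Nia (parent Lia)
    Nia–Lia: parent, skip
    visit Pia (parent Nia)
      Pia–Nia: parent, skip
      visit Kai (parent Pia)
        Kai–Pia: parent, skip
        visit Cal (parent Kai)
          Cal–Kai: parent, skip
        visit Max (parent Kai)
          Max–Kai: parent, skip
          visit Dee (parent Max)
            visit Gus (parent Dee)
              visit Jon (parent Gus)
                Jon–Gus: parent, skip
              Gus–Dee: parent, skip
              visit Omar (parent Gus)
                Omar–Gus: parent, skip
            visit Eli (parent Dee)
              Eli–Dee: parent, skip
            Dee–Max: parent, skip
        visit Ivy (parent Kai)
          visit Hana (parent Ivy)
            Hana–Ivy: parent, skip
            visit Fay (parent Hana)
              Fay–Hana: parent, skip
          Ivy–Kai: parent, skip
        visit Ava (parent Kai)
          Ava–Kai: parent, skip
No non-parent visited neighbor found — the graph is a forest.

No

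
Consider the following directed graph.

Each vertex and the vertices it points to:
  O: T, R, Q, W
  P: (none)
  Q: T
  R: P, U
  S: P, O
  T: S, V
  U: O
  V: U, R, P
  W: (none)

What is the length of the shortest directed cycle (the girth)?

3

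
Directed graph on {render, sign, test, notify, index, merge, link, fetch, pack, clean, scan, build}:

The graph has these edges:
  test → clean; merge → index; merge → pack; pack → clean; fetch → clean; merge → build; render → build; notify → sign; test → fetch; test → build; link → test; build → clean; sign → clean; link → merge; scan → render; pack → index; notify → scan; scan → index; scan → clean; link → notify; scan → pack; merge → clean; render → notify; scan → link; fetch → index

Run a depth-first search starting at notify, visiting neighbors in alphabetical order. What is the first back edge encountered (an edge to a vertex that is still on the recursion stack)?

DFS from notify (visiting neighbors in alphabetical order); mark gray on enter, black on exit:
notify gray
  scan gray
    clean gray
    clean black
    index gray
    index black
    link gray
      merge gray
        build gray
          build→clean: clean black — skip
        build black
        merge→clean: clean black — skip
        merge→index: index black — skip
        pack gray
          pack→clean: clean black — skip
          pack→index: index black — skip
        pack black
      merge black
      link→notify: notify is gray → back edge
First back edge: link → notify.

link→notify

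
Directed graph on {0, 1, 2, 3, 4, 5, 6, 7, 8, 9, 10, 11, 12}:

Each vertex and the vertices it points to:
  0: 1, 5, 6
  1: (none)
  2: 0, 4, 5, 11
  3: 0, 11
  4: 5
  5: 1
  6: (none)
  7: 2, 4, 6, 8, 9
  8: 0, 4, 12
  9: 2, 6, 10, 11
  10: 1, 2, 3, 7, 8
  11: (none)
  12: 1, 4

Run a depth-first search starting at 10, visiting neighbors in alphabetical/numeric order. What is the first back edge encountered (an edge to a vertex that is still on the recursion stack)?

DFS from 10 (visiting neighbors in alphabetical/numeric order); mark gray on enter, black on exit:
10 gray
  1 gray
  1 black
  2 gray
    0 gray
      0→1: 1 black — skip
      5 gray
        5→1: 1 black — skip
      5 black
      6 gray
      6 black
    0 black
    4 gray
      4→5: 5 black — skip
    4 black
    2→5: 5 black — skip
    11 gray
    11 black
  2 black
  3 gray
    3→0: 0 black — skip
    3→11: 11 black — skip
  3 black
  7 gray
    7→2: 2 black — skip
    7→4: 4 black — skip
    7→6: 6 black — skip
    8 gray
      8→0: 0 black — skip
      8→4: 4 black — skip
      12 gray
        12→1: 1 black — skip
        12→4: 4 black — skip
      12 black
    8 black
    9 gray
      9→2: 2 black — skip
      9→6: 6 black — skip
      9→10: 10 is gray → back edge
First back edge: 9 → 10.

9->10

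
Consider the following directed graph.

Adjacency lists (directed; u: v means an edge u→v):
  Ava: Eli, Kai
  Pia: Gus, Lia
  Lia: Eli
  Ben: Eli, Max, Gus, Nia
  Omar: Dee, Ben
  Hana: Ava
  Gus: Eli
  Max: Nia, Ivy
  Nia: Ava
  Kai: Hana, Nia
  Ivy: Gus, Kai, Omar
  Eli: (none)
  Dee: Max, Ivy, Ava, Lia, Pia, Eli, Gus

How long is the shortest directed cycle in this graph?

For each vertex v, BFS finds the shortest path from v back to v.
The shortest such closed walk is Ivy → Omar → Dee → Ivy, length 3.

3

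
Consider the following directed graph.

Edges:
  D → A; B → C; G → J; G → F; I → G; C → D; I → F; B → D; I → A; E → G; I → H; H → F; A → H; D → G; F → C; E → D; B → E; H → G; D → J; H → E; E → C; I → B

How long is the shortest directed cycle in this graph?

For each vertex v, BFS finds the shortest path from v back to v.
The shortest such closed walk is A → H → E → D → A, length 4.

4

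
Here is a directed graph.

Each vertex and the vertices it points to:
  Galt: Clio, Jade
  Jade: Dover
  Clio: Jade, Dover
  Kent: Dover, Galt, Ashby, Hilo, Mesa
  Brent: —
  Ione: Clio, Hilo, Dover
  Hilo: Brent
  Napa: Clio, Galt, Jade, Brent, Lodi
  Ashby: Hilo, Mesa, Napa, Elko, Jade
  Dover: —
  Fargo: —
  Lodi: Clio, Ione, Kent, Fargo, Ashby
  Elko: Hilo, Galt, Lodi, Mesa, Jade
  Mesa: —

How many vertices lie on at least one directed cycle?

5

A vertex is on a directed cycle iff it belongs to a strongly connected component of size ≥ 2 (or has a self-loop).
The vertices on cycles are {Elko, Kent, Lodi, Napa, Ashby} — 5 in total.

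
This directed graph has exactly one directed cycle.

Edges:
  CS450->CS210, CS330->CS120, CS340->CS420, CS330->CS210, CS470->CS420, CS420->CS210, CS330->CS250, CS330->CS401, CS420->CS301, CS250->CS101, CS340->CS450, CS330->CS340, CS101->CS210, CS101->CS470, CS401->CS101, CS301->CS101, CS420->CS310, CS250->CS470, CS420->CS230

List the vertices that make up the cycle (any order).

DFS with gray/black marking from CS420:
CS420 gray
  CS301 gray
    CS101 gray
      CS210 gray
      CS210 black
      CS470 gray
        CS470→CS420: CS420 is gray → back edge
Back edge closes the cycle CS420 → CS301 → CS101 → CS470 → CS420; its vertices are {CS101, CS301, CS420, CS470}.

CS101, CS301, CS420, CS470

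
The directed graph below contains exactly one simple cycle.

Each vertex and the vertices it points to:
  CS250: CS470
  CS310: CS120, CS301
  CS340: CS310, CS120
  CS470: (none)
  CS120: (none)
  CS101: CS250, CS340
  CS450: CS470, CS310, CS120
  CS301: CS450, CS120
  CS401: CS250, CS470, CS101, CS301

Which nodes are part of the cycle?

CS301, CS310, CS450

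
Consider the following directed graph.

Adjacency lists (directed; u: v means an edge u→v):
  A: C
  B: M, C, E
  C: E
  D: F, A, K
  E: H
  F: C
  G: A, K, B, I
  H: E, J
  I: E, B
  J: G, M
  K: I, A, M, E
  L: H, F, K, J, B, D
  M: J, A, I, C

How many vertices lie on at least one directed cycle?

A vertex is on a directed cycle iff it belongs to a strongly connected component of size ≥ 2 (or has a self-loop).
The vertices on cycles are {A, B, C, E, G, H, I, J, K, M} — 10 in total.

10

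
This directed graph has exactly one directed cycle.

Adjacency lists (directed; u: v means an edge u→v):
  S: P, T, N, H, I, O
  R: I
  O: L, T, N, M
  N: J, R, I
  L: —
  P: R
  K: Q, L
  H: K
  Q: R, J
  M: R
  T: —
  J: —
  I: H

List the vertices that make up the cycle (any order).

H, I, K, Q, R

DFS with gray/black marking from H:
H gray
  K gray
    Q gray
      R gray
        I gray
          I→H: H is gray → back edge
Back edge closes the cycle H → K → Q → R → I → H; its vertices are {H, I, K, Q, R}.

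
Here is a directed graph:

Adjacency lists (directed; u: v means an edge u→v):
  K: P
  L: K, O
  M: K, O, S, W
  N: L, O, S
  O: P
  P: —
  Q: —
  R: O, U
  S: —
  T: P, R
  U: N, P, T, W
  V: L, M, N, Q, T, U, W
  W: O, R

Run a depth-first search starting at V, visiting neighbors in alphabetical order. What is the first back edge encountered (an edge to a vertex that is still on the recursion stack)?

DFS from V (visiting neighbors in alphabetical order); mark gray on enter, black on exit:
V gray
  L gray
    K gray
      P gray
      P black
    K black
    O gray
      O→P: P black — skip
    O black
  L black
  M gray
    M→K: K black — skip
    M→O: O black — skip
    S gray
    S black
    W gray
      W→O: O black — skip
      R gray
        R→O: O black — skip
        U gray
          N gray
            N→L: L black — skip
            N→O: O black — skip
            N→S: S black — skip
          N black
          U→P: P black — skip
          T gray
            T→P: P black — skip
            T→R: R is gray → back edge
First back edge: T → R.

T->R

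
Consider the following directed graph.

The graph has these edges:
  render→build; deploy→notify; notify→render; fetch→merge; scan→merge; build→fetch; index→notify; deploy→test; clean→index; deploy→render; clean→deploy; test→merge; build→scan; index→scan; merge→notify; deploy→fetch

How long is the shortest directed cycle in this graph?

For each vertex v, BFS finds the shortest path from v back to v.
The shortest such closed walk is fetch → merge → notify → render → build → fetch, length 5.

5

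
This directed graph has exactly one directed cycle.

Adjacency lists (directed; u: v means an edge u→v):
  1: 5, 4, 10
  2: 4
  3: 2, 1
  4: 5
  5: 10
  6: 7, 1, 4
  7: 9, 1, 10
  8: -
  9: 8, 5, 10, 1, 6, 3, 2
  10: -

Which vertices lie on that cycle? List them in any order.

DFS with gray/black marking from 7:
7 gray
  9 gray
    8 gray
    8 black
    5 gray
      10 gray
      10 black
    5 black
    9→10: 10 black — skip
    1 gray
      1→5: 5 black — skip
      4 gray
        4→5: 5 black — skip
      4 black
      1→10: 10 black — skip
    1 black
    6 gray
      6→7: 7 is gray → back edge
Back edge closes the cycle 7 → 9 → 6 → 7; its vertices are {6, 7, 9}.

6, 7, 9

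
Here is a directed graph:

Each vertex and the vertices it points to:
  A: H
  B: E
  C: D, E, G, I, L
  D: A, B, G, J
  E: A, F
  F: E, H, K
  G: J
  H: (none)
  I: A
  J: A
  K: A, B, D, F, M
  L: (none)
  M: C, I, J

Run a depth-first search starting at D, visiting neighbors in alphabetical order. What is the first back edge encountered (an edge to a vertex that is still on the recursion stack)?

DFS from D (visiting neighbors in alphabetical order); mark gray on enter, black on exit:
D gray
  A gray
    H gray
    H black
  A black
  B gray
    E gray
      E→A: A black — skip
      F gray
        F→E: E is gray → back edge
First back edge: F → E.

F->E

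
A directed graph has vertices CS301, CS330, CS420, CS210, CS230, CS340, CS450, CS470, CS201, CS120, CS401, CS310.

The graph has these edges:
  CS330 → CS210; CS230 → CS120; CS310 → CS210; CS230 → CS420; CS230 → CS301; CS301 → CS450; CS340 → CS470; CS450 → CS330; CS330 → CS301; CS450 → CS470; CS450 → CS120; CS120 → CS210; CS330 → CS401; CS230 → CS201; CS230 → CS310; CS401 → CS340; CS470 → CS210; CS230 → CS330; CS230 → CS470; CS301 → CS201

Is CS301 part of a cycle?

Yes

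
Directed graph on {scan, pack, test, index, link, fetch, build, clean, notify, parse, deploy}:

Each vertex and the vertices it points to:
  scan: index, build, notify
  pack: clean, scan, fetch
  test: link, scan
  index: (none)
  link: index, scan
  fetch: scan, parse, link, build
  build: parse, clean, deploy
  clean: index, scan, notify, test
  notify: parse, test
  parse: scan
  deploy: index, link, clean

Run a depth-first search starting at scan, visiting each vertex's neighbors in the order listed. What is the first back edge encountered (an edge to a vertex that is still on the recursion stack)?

DFS from scan (visiting each vertex's neighbors in the order listed); mark gray on enter, black on exit:
scan gray
  index gray
  index black
  build gray
    parse gray
      parse→scan: scan is gray → back edge
First back edge: parse → scan.

parse→scan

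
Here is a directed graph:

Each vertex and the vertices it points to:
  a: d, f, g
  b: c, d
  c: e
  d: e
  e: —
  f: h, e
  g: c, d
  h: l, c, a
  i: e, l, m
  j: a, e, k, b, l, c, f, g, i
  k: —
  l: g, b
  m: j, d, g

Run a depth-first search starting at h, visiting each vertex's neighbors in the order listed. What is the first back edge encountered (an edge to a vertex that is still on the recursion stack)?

f->h

DFS from h (visiting each vertex's neighbors in the order listed); mark gray on enter, black on exit:
h gray
  l gray
    g gray
      c gray
        e gray
        e black
      c black
      d gray
        d→e: e black — skip
      d black
    g black
    b gray
      b→c: c black — skip
      b→d: d black — skip
    b black
  l black
  h→c: c black — skip
  a gray
    a→d: d black — skip
    f gray
      f→h: h is gray → back edge
First back edge: f → h.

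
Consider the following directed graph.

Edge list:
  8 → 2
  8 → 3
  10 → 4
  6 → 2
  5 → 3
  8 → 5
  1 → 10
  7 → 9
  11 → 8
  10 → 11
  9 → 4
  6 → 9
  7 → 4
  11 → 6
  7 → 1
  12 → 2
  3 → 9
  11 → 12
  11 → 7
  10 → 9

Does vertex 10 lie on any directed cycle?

10 is on a cycle iff 10 can reach itself via ≥1 edge.
10 → 11 → 7 → 1 → 10 — yes.

Yes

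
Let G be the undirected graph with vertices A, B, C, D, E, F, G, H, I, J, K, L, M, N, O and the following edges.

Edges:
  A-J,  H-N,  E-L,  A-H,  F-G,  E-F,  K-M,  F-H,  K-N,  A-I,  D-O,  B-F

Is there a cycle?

No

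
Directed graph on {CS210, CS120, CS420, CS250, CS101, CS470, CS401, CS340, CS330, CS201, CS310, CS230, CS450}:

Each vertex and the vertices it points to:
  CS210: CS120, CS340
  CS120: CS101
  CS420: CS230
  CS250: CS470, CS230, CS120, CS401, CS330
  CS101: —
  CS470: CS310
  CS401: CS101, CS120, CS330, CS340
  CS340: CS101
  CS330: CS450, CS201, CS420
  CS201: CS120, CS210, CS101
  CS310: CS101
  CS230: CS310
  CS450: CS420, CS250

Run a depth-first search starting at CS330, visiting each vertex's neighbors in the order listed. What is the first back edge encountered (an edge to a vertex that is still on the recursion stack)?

CS401->CS330

DFS from CS330 (visiting each vertex's neighbors in the order listed); mark gray on enter, black on exit:
CS330 gray
  CS450 gray
    CS420 gray
      CS230 gray
        CS310 gray
          CS101 gray
          CS101 black
        CS310 black
      CS230 black
    CS420 black
    CS250 gray
      CS470 gray
        CS470→CS310: CS310 black — skip
      CS470 black
      CS250→CS230: CS230 black — skip
      CS120 gray
        CS120→CS101: CS101 black — skip
      CS120 black
      CS401 gray
        CS401→CS101: CS101 black — skip
        CS401→CS120: CS120 black — skip
        CS401→CS330: CS330 is gray → back edge
First back edge: CS401 → CS330.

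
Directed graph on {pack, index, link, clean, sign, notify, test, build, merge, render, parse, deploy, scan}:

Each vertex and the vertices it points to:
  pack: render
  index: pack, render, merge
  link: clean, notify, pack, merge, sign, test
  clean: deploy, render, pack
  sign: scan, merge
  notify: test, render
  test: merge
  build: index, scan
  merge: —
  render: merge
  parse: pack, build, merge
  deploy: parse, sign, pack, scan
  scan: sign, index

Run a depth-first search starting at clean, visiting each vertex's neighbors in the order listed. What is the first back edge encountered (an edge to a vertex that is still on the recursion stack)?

sign→scan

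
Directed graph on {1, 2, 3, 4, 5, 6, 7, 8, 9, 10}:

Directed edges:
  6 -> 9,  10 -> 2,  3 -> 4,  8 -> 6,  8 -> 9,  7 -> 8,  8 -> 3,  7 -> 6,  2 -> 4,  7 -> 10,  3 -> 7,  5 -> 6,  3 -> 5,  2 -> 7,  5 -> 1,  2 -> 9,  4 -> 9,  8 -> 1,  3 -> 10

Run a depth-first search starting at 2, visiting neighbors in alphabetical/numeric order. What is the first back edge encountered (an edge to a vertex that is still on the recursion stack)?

3→7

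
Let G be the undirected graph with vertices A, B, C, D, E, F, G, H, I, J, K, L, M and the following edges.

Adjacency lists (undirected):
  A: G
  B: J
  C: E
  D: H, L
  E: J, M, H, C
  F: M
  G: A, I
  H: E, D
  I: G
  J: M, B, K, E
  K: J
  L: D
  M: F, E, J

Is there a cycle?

Yes

DFS, tracking each vertex's parent; an edge to a visited non-parent vertex closes a cycle.
Start from H:
visit H (parent –)
  visit E (parent H)
    visit J (parent E)
      visit M (parent J)
        visit F (parent M)
          F–M: parent, skip
        M–E: E visited and ≠ parent → cycle
Cycle: E – J – M – E.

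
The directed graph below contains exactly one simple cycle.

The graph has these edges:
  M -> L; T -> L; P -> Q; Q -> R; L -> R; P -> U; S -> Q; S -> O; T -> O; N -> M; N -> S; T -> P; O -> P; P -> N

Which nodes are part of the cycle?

N, O, P, S

DFS with gray/black marking from P:
P gray
  Q gray
    R gray
    R black
  Q black
  N gray
    S gray
      O gray
        O→P: P is gray → back edge
Back edge closes the cycle P → N → S → O → P; its vertices are {N, O, P, S}.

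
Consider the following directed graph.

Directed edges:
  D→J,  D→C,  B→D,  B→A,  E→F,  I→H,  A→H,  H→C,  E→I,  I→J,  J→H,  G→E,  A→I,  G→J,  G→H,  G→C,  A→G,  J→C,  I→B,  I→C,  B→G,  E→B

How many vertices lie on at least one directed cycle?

A vertex is on a directed cycle iff it belongs to a strongly connected component of size ≥ 2 (or has a self-loop).
The vertices on cycles are {A, B, E, G, I} — 5 in total.

5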